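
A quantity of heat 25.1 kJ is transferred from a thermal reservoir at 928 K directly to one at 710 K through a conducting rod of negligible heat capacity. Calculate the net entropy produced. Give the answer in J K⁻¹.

ΔS_hot = −Q/T_H = −25100/928 = -27.05 J/K and ΔS_cold = +Q/T_C = 25100/710 = 35.35 J/K.
ΔS_total = -27.05 + 35.35 = 8.3 J/K, positive as the second law requires.

ΔS_total = 8.3 J/K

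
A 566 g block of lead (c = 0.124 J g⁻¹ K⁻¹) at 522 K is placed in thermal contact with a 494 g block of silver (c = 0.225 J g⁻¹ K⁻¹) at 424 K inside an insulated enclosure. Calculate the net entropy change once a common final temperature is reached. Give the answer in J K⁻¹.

ΔS_total = 0.943 J/K

Energy balance: T_f = (m₁c₁T₁ + m₂c₂T₂)/(m₁c₁ + m₂c₂) = 461.93 K.
ΔS₁ = m₁c₁ ln(T_f/T₁) = 70.184 × ln(461.93/522) = -8.58 J/K.
ΔS₂ = m₂c₂ ln(T_f/T₂) = 111.15 × ln(461.93/424) = 9.523 J/K.
ΔS_total = -8.58 + 9.523 = 0.943 J/K.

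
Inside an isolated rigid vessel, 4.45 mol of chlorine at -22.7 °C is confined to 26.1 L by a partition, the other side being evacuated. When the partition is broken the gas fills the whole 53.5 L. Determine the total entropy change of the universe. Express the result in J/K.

ΔS_universe = 26.6 J/K

No heat is exchanged and no work is done, so the ideal-gas temperature stays constant.
Entropy is a state function; using a reversible isothermal path, ΔS_gas = nR ln(V₂/V₁) = 4.45 × 8.314 × ln(53.5/26.1) = 26.6 J/K.
The insulated surroundings exchange no heat, so ΔS_surr = 0 and ΔS_universe = ΔS_gas.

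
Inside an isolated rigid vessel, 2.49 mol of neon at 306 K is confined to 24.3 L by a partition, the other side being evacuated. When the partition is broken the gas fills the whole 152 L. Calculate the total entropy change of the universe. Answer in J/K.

No heat is exchanged and no work is done, so the ideal-gas temperature stays constant.
Entropy is a state function; using a reversible isothermal path, ΔS_gas = nR ln(V₂/V₁) = 2.49 × 8.314 × ln(152/24.3) = 38 J/K.
The insulated surroundings exchange no heat, so ΔS_surr = 0 and ΔS_universe = ΔS_gas.

ΔS_universe = 38 J/K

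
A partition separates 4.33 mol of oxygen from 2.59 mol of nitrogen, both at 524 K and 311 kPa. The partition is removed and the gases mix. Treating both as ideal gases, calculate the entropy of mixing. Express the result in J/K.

ΔS_mix = 38 J/K

Mole fractions: x_A = 4.33/6.92 = 0.626, x_B = 0.374.
ΔS_mix = −R(n_A ln x_A + n_B ln x_B) = −8.314 × (4.33 ln 0.626 + 2.59 ln 0.374) = 38 J/K.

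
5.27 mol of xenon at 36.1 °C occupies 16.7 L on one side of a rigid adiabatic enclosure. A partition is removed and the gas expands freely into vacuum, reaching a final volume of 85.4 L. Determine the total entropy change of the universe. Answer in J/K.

ΔS_universe = 71.5 J/K

For an ideal gas in free expansion Q = 0 and W = 0, so T is unchanged.
Entropy is a state function; using a reversible isothermal path, ΔS_gas = nR ln(V₂/V₁) = 5.27 × 8.314 × ln(85.4/16.7) = 71.5 J/K.
The insulated surroundings exchange no heat, so ΔS_surr = 0 and ΔS_universe = ΔS_gas.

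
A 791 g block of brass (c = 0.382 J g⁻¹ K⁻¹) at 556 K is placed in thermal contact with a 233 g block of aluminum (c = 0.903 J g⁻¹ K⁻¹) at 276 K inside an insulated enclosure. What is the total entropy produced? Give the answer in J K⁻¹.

Energy balance: T_f = (m₁c₁T₁ + m₂c₂T₂)/(m₁c₁ + m₂c₂) = 441.06 K.
ΔS₁ = m₁c₁ ln(T_f/T₁) = 302.162 × ln(441.06/556) = -69.97 J/K.
ΔS₂ = m₂c₂ ln(T_f/T₂) = 210.399 × ln(441.06/276) = 98.63 J/K.
ΔS_total = -69.97 + 98.63 = 28.7 J/K.

ΔS_total = 28.7 J/K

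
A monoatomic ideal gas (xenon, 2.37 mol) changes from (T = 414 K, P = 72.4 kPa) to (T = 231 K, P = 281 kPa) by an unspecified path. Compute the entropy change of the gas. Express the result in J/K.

ΔS = -55.5 J/K

ΔS = nC_p ln(T₂/T₁) − nR ln(P₂/P₁), with C_p = 5R/2 = 20.79 J mol⁻¹ K⁻¹ for a monoatomic ideal gas.
ΔS = 2.37 × [20.79 × ln(231/414) − 8.314 × ln(281/72.4)] = -55.5 J/K.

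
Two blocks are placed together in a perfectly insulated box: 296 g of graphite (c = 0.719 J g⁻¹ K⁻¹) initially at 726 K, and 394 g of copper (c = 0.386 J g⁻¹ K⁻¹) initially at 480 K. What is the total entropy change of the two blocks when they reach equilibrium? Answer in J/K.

ΔS_total = 7.37 J/K

Energy balance: T_f = (m₁c₁T₁ + m₂c₂T₂)/(m₁c₁ + m₂c₂) = 623.47 K.
ΔS₁ = m₁c₁ ln(T_f/T₁) = 212.824 × ln(623.47/726) = -32.4 J/K.
ΔS₂ = m₂c₂ ln(T_f/T₂) = 152.084 × ln(623.47/480) = 39.77 J/K.
ΔS_total = -32.4 + 39.77 = 7.37 J/K.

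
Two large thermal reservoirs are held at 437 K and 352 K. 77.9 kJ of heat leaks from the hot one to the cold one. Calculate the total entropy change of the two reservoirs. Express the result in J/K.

ΔS_hot = −Q/T_H = −77900/437 = -178.3 J/K and ΔS_cold = +Q/T_C = 77900/352 = 221.3 J/K.
ΔS_total = -178.3 + 221.3 = 43 J/K, positive as the second law requires.

ΔS_total = 43 J/K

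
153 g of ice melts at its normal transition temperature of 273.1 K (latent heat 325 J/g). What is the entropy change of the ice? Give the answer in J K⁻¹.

Heat absorbed by the substance: Q = mL = 153 × 325 = 49725 J.
At constant T, ΔS = Q_rev/T = 49725 / 273.1 = 182 J/K.

ΔS = 182 J/K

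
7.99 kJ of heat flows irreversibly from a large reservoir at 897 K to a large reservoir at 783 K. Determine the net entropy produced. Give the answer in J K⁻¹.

ΔS_total = 1.3 J/K

ΔS_hot = −Q/T_H = −7990/897 = -8.9075 J/K and ΔS_cold = +Q/T_C = 7990/783 = 10.204 J/K.
ΔS_total = -8.9075 + 10.204 = 1.3 J/K, positive as the second law requires.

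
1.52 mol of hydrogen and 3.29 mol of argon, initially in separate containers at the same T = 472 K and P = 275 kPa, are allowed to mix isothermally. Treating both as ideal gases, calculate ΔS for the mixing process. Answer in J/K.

Mole fractions: x_A = 1.52/4.81 = 0.316, x_B = 0.684.
ΔS_mix = −R(n_A ln x_A + n_B ln x_B) = −8.314 × (1.52 ln 0.316 + 3.29 ln 0.684) = 24.9 J/K.

ΔS_mix = 24.9 J/K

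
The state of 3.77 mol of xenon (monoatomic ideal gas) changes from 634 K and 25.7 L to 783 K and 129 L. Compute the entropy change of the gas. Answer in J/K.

ΔS = 60.5 J/K

Entropy is a state function: ΔS = nC_V ln(T₂/T₁) + nR ln(V₂/V₁), with C_V = 3R/2 = 12.47 J mol⁻¹ K⁻¹ for a monoatomic ideal gas.
ΔS = 3.77 × [12.47 × ln(783/634) + 8.314 × ln(129/25.7)] = 60.5 J/K.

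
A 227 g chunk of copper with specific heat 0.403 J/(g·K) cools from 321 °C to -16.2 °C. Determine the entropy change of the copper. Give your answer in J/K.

ΔS = -76.7 J/K

In kelvin: T₁ = 594.15 K, T₂ = 256.95 K. ΔS = ∫dQ_rev/T = m c ln(T₂/T₁) = 227 × 0.403 × ln(256.95/594.15) = -76.7 J/K.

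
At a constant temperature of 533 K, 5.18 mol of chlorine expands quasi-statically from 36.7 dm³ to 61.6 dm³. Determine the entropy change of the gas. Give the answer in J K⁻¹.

ΔS_gas = 22.3 J/K

For an isothermal ideal gas ΔS_gas = nR ln(V₂/V₁) = 5.18 × 8.314 × ln(61.6/36.7) = 22.3 J/K.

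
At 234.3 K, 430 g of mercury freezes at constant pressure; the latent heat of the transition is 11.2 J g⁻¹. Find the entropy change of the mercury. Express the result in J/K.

Heat released by the substance: Q = −mL = −430 × 11.2 = −4816 J.
At constant T, ΔS = Q_rev/T = −4816 / 234.3 = -20.6 J/K.

ΔS = -20.6 J/K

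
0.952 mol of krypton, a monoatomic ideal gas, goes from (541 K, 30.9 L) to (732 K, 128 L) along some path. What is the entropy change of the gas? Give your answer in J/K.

Entropy is a state function: ΔS = nC_V ln(T₂/T₁) + nR ln(V₂/V₁), with C_V = 3R/2 = 12.47 J mol⁻¹ K⁻¹ for a monoatomic ideal gas.
ΔS = 0.952 × [12.47 × ln(732/541) + 8.314 × ln(128/30.9)] = 14.8 J/K.

ΔS = 14.8 J/K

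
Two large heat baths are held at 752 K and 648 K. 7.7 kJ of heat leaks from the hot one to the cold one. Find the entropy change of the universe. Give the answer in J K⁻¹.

ΔS_total = 1.64 J/K

ΔS_hot = −Q/T_H = −7700/752 = -10.24 J/K and ΔS_cold = +Q/T_C = 7700/648 = 11.88 J/K.
ΔS_total = -10.24 + 11.88 = 1.64 J/K, positive as the second law requires.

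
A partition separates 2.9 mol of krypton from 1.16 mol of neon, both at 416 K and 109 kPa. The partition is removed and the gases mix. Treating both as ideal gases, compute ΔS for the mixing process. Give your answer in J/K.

ΔS_mix = 20.2 J/K

Mole fractions: x_A = 2.9/4.06 = 0.714, x_B = 0.286.
ΔS_mix = −R(n_A ln x_A + n_B ln x_B) = −8.314 × (2.9 ln 0.714 + 1.16 ln 0.286) = 20.2 J/K.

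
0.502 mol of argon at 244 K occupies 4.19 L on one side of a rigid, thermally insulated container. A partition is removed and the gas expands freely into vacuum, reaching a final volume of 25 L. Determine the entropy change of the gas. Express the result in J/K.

For an ideal gas in free expansion Q = 0 and W = 0, so T is unchanged.
Entropy is a state function; using a reversible isothermal path, ΔS_gas = nR ln(V₂/V₁) = 0.502 × 8.314 × ln(25/4.19) = 7.45 J/K.

ΔS_gas = 7.45 J/K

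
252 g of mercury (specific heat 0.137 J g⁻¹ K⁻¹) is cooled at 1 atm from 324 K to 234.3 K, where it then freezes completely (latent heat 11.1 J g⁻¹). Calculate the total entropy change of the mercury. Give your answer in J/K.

ΔS = -23.1 J/K

Cooling step: ΔS₁ = m c ln(T_tr/T_i) = 252 × 0.137 × ln(234.3/324) = -11.19 J/K.
Phase change: ΔS₂ = −mL/T_tr = −252 × 11.1 / 234.3 = -11.94 J/K.
ΔS_total = (-11.19) + (-11.94) = -23.1 J/K.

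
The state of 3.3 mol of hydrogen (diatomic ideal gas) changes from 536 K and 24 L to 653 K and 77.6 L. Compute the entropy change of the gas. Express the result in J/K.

Entropy is a state function: ΔS = nC_V ln(T₂/T₁) + nR ln(V₂/V₁), with C_V = 5R/2 = 20.79 J mol⁻¹ K⁻¹ for a diatomic ideal gas.
ΔS = 3.3 × [20.79 × ln(653/536) + 8.314 × ln(77.6/24)] = 45.7 J/K.

ΔS = 45.7 J/K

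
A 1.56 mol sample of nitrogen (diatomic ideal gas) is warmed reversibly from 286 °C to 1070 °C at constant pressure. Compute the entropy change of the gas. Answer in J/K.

ΔS = 39.8 J/K

In kelvin: T₁ = 559.15 K, T₂ = 1343.15 K. At constant pressure, ΔS = nC_p ln(T₂/T₁) with C_p = 7R/2 = 29.1 J mol⁻¹ K⁻¹.
ΔS = 1.56 × 29.1 × ln(1343.15/559.15) = 39.8 J/K.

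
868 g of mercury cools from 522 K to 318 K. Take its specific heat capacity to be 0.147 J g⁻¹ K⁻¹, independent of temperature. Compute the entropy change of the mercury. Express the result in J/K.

ΔS = -63.2 J/K

ΔS = ∫dQ_rev/T = m c ln(T₂/T₁) = 868 × 0.147 × ln(318/522) = -63.2 J/K.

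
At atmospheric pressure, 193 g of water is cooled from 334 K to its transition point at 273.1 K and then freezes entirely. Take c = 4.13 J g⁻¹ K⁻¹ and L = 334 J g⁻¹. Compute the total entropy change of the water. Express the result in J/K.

Cooling step: ΔS₁ = m c ln(T_tr/T_i) = 193 × 4.13 × ln(273.1/334) = -160.5 J/K.
Phase change: ΔS₂ = −mL/T_tr = −193 × 334 / 273.1 = -236 J/K.
ΔS_total = (-160.5) + (-236) = -396 J/K.

ΔS = -396 J/K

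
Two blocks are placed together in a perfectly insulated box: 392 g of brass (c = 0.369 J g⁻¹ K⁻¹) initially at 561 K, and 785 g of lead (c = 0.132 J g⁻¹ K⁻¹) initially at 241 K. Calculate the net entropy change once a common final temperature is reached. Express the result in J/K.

ΔS_total = 20 J/K

Energy balance: T_f = (m₁c₁T₁ + m₂c₂T₂)/(m₁c₁ + m₂c₂) = 427.44 K.
ΔS₁ = m₁c₁ ln(T_f/T₁) = 144.648 × ln(427.44/561) = -39.33 J/K.
ΔS₂ = m₂c₂ ln(T_f/T₂) = 103.62 × ln(427.44/241) = 59.376 J/K.
ΔS_total = -39.33 + 59.376 = 20 J/K.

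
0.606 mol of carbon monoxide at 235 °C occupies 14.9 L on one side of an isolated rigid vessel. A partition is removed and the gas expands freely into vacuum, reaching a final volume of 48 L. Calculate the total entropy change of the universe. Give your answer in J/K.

For an ideal gas in free expansion Q = 0 and W = 0, so T is unchanged.
Entropy is a state function; using a reversible isothermal path, ΔS_gas = nR ln(V₂/V₁) = 0.606 × 8.314 × ln(48/14.9) = 5.89 J/K.
The insulated surroundings exchange no heat, so ΔS_surr = 0 and ΔS_universe = ΔS_gas.

ΔS_universe = 5.89 J/K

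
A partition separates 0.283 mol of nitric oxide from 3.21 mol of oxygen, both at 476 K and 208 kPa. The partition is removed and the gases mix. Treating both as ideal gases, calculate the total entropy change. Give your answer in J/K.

Mole fractions: x_A = 0.283/3.49 = 0.081, x_B = 0.919.
ΔS_mix = −R(n_A ln x_A + n_B ln x_B) = −8.314 × (0.283 ln 0.081 + 3.21 ln 0.919) = 8.17 J/K.

ΔS_mix = 8.17 J/K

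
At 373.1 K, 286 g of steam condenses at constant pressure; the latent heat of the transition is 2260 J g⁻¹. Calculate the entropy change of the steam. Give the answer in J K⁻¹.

Heat released by the substance: Q = −mL = −286 × 2260 = −646360 J.
At constant T, ΔS = Q_rev/T = −646360 / 373.1 = -1730 J/K.

ΔS = -1730 J/K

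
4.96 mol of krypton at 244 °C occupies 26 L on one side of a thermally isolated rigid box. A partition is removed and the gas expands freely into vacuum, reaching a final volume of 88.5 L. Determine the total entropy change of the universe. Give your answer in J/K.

No heat is exchanged and no work is done, so the ideal-gas temperature stays constant.
Entropy is a state function; using a reversible isothermal path, ΔS_gas = nR ln(V₂/V₁) = 4.96 × 8.314 × ln(88.5/26) = 50.5 J/K.
The insulated surroundings exchange no heat, so ΔS_surr = 0 and ΔS_universe = ΔS_gas.

ΔS_universe = 50.5 J/K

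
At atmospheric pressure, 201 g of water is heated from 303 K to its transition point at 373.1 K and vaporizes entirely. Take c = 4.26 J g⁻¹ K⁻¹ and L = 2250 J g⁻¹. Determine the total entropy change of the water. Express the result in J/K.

Warming step: ΔS₁ = m c ln(T_tr/T_i) = 201 × 4.26 × ln(373.1/303) = 178.2 J/K.
Phase change: ΔS₂ = +mL/T_tr = 201 × 2250 / 373.1 = 1212 J/K.
ΔS_total = (178.2) + (1212) = 1390 J/K.

ΔS = 1390 J/K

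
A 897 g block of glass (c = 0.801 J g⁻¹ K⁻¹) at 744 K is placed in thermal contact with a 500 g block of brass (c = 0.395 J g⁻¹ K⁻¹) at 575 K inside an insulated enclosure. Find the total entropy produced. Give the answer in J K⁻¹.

Energy balance: T_f = (m₁c₁T₁ + m₂c₂T₂)/(m₁c₁ + m₂c₂) = 707.56 K.
ΔS₁ = m₁c₁ ln(T_f/T₁) = 718.497 × ln(707.56/744) = -36.08 J/K.
ΔS₂ = m₂c₂ ln(T_f/T₂) = 197.5 × ln(707.56/575) = 40.97 J/K.
ΔS_total = -36.08 + 40.97 = 4.89 J/K.

ΔS_total = 4.89 J/K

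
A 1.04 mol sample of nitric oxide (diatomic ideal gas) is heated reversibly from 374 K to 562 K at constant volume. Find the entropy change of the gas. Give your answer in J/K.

At constant volume, ΔS = nC_V ln(T₂/T₁) with C_V = 5R/2 = 20.79 J mol⁻¹ K⁻¹.
ΔS = 1.04 × 20.79 × ln(562/374) = 8.8 J/K.

ΔS = 8.8 J/K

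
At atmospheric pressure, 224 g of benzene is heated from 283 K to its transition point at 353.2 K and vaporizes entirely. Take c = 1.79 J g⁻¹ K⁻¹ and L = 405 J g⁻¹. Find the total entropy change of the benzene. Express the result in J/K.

ΔS = 346 J/K

Warming step: ΔS₁ = m c ln(T_tr/T_i) = 224 × 1.79 × ln(353.2/283) = 88.85 J/K.
Phase change: ΔS₂ = +mL/T_tr = 224 × 405 / 353.2 = 256.9 J/K.
ΔS_total = (88.85) + (256.9) = 346 J/K.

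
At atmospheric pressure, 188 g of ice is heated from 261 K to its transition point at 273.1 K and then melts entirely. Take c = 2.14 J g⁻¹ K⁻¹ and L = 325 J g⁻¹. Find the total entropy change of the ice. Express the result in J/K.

ΔS = 242 J/K

Warming step: ΔS₁ = m c ln(T_tr/T_i) = 188 × 2.14 × ln(273.1/261) = 18.23 J/K.
Phase change: ΔS₂ = +mL/T_tr = 188 × 325 / 273.1 = 223.7 J/K.
ΔS_total = (18.23) + (223.7) = 242 J/K.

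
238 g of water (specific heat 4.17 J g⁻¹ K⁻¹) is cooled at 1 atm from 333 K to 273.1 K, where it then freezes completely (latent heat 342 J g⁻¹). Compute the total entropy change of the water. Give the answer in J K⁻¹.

ΔS = -495 J/K

Cooling step: ΔS₁ = m c ln(T_tr/T_i) = 238 × 4.17 × ln(273.1/333) = -196.8 J/K.
Phase change: ΔS₂ = −mL/T_tr = −238 × 342 / 273.1 = -298 J/K.
ΔS_total = (-196.8) + (-298) = -495 J/K.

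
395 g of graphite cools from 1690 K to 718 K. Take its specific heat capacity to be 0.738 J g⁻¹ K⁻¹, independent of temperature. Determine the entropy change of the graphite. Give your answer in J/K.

ΔS = -250 J/K

ΔS = ∫dQ_rev/T = m c ln(T₂/T₁) = 395 × 0.738 × ln(718/1690) = -250 J/K.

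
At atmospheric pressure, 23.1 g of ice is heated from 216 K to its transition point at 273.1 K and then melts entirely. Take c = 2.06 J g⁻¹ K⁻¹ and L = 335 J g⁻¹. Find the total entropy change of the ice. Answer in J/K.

Warming step: ΔS₁ = m c ln(T_tr/T_i) = 23.1 × 2.06 × ln(273.1/216) = 11.16 J/K.
Phase change: ΔS₂ = +mL/T_tr = 23.1 × 335 / 273.1 = 28.34 J/K.
ΔS_total = (11.16) + (28.34) = 39.5 J/K.

ΔS = 39.5 J/K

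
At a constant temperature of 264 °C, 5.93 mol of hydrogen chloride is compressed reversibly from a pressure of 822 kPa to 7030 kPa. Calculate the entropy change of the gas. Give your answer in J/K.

For an isothermal ideal gas ΔS_gas = nR ln(P₁/P₂) = 5.93 × 8.314 × ln(822/7030) = -106 J/K.

ΔS_gas = -106 J/K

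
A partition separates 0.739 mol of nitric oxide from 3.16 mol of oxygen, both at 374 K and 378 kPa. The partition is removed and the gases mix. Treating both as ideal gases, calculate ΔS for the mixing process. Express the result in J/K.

Mole fractions: x_A = 0.739/3.9 = 0.19, x_B = 0.81.
ΔS_mix = −R(n_A ln x_A + n_B ln x_B) = −8.314 × (0.739 ln 0.19 + 3.16 ln 0.81) = 15.7 J/K.

ΔS_mix = 15.7 J/K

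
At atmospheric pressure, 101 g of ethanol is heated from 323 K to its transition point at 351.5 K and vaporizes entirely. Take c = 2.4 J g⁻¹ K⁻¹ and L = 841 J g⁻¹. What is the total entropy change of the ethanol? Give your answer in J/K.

ΔS = 262 J/K

Warming step: ΔS₁ = m c ln(T_tr/T_i) = 101 × 2.4 × ln(351.5/323) = 20.5 J/K.
Phase change: ΔS₂ = +mL/T_tr = 101 × 841 / 351.5 = 241.7 J/K.
ΔS_total = (20.5) + (241.7) = 262 J/K.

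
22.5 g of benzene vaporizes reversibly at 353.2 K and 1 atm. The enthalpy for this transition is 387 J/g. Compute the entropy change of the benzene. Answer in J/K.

Heat absorbed by the substance: Q = mL = 22.5 × 387 = 8707.5 J.
At constant T, ΔS = Q_rev/T = 8707.5 / 353.2 = 24.7 J/K.

ΔS = 24.7 J/K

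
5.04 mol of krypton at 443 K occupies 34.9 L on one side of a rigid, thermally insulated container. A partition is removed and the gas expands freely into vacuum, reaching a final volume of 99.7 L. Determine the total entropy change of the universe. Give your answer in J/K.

No heat is exchanged and no work is done, so the ideal-gas temperature stays constant.
Entropy is a state function; using a reversible isothermal path, ΔS_gas = nR ln(V₂/V₁) = 5.04 × 8.314 × ln(99.7/34.9) = 44 J/K.
The insulated surroundings exchange no heat, so ΔS_surr = 0 and ΔS_universe = ΔS_gas.

ΔS_universe = 44 J/K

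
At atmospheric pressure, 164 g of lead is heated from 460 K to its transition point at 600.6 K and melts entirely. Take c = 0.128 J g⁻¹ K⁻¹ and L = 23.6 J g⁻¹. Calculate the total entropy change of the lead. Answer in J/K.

ΔS = 12 J/K

Warming step: ΔS₁ = m c ln(T_tr/T_i) = 164 × 0.128 × ln(600.6/460) = 5.599 J/K.
Phase change: ΔS₂ = +mL/T_tr = 164 × 23.6 / 600.6 = 6.444 J/K.
ΔS_total = (5.599) + (6.444) = 12 J/K.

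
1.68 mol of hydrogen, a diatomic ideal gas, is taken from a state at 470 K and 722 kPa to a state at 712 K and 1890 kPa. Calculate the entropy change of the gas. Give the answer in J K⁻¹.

ΔS = 6.86 J/K

ΔS = nC_p ln(T₂/T₁) − nR ln(P₂/P₁), with C_p = 7R/2 = 29.1 J mol⁻¹ K⁻¹ for a diatomic ideal gas.
ΔS = 1.68 × [29.1 × ln(712/470) − 8.314 × ln(1890/722)] = 6.86 J/K.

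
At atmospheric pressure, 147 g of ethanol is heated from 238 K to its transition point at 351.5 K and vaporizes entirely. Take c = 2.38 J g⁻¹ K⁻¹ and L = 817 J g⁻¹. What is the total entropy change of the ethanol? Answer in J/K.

ΔS = 478 J/K

Warming step: ΔS₁ = m c ln(T_tr/T_i) = 147 × 2.38 × ln(351.5/238) = 136.4 J/K.
Phase change: ΔS₂ = +mL/T_tr = 147 × 817 / 351.5 = 341.7 J/K.
ΔS_total = (136.4) + (341.7) = 478 J/K.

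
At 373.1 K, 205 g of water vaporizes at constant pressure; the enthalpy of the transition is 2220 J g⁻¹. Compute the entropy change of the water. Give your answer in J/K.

ΔS = 1220 J/K

Heat absorbed by the substance: Q = mL = 205 × 2220 = 455100 J.
At constant T, ΔS = Q_rev/T = 455100 / 373.1 = 1220 J/K.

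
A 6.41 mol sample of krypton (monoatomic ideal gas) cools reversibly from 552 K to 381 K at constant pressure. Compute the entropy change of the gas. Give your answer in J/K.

ΔS = -49.4 J/K

At constant pressure, ΔS = nC_p ln(T₂/T₁) with C_p = 5R/2 = 20.79 J mol⁻¹ K⁻¹.
ΔS = 6.41 × 20.79 × ln(381/552) = -49.4 J/K.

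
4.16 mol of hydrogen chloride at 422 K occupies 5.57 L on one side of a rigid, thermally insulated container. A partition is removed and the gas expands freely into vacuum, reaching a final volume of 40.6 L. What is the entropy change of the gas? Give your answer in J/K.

No heat is exchanged and no work is done, so the ideal-gas temperature stays constant.
Entropy is a state function; using a reversible isothermal path, ΔS_gas = nR ln(V₂/V₁) = 4.16 × 8.314 × ln(40.6/5.57) = 68.7 J/K.

ΔS_gas = 68.7 J/K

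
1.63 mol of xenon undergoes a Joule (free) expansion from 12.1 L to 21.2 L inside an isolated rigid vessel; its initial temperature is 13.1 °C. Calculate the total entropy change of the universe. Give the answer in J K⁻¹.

No heat is exchanged and no work is done, so the ideal-gas temperature stays constant.
Entropy is a state function; using a reversible isothermal path, ΔS_gas = nR ln(V₂/V₁) = 1.63 × 8.314 × ln(21.2/12.1) = 7.6 J/K.
The insulated surroundings exchange no heat, so ΔS_surr = 0 and ΔS_universe = ΔS_gas.

ΔS_universe = 7.6 J/K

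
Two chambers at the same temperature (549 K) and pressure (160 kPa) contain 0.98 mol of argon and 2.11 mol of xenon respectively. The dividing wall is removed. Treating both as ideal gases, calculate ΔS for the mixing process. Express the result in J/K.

Mole fractions: x_A = 0.98/3.09 = 0.317, x_B = 0.683.
ΔS_mix = −R(n_A ln x_A + n_B ln x_B) = −8.314 × (0.98 ln 0.317 + 2.11 ln 0.683) = 16 J/K.

ΔS_mix = 16 J/K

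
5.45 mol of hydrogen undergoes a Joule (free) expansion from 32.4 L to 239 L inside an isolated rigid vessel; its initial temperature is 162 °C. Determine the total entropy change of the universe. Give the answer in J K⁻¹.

For an ideal gas in free expansion Q = 0 and W = 0, so T is unchanged.
Entropy is a state function; using a reversible isothermal path, ΔS_gas = nR ln(V₂/V₁) = 5.45 × 8.314 × ln(239/32.4) = 90.5 J/K.
The insulated surroundings exchange no heat, so ΔS_surr = 0 and ΔS_universe = ΔS_gas.

ΔS_universe = 90.5 J/K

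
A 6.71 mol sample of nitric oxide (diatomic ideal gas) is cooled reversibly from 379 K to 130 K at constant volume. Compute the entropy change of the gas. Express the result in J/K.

ΔS = -149 J/K

At constant volume, ΔS = nC_V ln(T₂/T₁) with C_V = 5R/2 = 20.79 J mol⁻¹ K⁻¹.
ΔS = 6.71 × 20.79 × ln(130/379) = -149 J/K.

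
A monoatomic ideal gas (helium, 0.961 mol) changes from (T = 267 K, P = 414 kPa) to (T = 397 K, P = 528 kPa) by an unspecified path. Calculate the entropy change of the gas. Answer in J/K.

ΔS = 5.98 J/K

ΔS = nC_p ln(T₂/T₁) − nR ln(P₂/P₁), with C_p = 5R/2 = 20.79 J mol⁻¹ K⁻¹ for a monoatomic ideal gas.
ΔS = 0.961 × [20.79 × ln(397/267) − 8.314 × ln(528/414)] = 5.98 J/K.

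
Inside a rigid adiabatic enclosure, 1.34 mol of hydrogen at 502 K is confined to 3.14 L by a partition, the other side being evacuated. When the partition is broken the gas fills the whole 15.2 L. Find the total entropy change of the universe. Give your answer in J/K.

No heat is exchanged and no work is done, so the ideal-gas temperature stays constant.
Entropy is a state function; using a reversible isothermal path, ΔS_gas = nR ln(V₂/V₁) = 1.34 × 8.314 × ln(15.2/3.14) = 17.6 J/K.
The insulated surroundings exchange no heat, so ΔS_surr = 0 and ΔS_universe = ΔS_gas.

ΔS_universe = 17.6 J/K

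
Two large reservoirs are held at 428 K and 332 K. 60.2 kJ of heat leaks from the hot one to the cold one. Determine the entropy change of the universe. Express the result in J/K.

ΔS_total = 40.7 J/K

ΔS_hot = −Q/T_H = −60200/428 = -140.65 J/K and ΔS_cold = +Q/T_C = 60200/332 = 181.33 J/K.
ΔS_total = -140.65 + 181.33 = 40.7 J/K, positive as the second law requires.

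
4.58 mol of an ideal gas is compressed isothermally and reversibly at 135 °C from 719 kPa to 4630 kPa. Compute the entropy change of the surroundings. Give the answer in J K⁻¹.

For an isothermal ideal gas ΔS_gas = nR ln(P₁/P₂) = 4.58 × 8.314 × ln(719/4630) = -70.9 J/K.
The process is reversible, so ΔS_surr = −ΔS_gas = 70.9 J/K and ΔS_universe = 0.

ΔS_surr = 70.9 J/K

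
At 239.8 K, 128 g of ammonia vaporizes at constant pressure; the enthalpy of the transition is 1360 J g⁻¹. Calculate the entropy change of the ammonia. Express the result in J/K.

ΔS = 726 J/K

Heat absorbed by the substance: Q = mL = 128 × 1360 = 174080 J.
At constant T, ΔS = Q_rev/T = 174080 / 239.8 = 726 J/K.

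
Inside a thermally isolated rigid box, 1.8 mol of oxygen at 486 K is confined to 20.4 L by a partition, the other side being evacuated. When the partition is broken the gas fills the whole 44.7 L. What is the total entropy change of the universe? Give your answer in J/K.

For an ideal gas in free expansion Q = 0 and W = 0, so T is unchanged.
Entropy is a state function; using a reversible isothermal path, ΔS_gas = nR ln(V₂/V₁) = 1.8 × 8.314 × ln(44.7/20.4) = 11.7 J/K.
The insulated surroundings exchange no heat, so ΔS_surr = 0 and ΔS_universe = ΔS_gas.

ΔS_universe = 11.7 J/K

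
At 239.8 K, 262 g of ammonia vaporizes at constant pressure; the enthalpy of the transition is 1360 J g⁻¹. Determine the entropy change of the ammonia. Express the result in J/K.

ΔS = 1490 J/K

Heat absorbed by the substance: Q = mL = 262 × 1360 = 356320 J.
At constant T, ΔS = Q_rev/T = 356320 / 239.8 = 1490 J/K.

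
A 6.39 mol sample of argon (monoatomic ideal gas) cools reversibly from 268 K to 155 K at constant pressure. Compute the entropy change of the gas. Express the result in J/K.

ΔS = -72.7 J/K

At constant pressure, ΔS = nC_p ln(T₂/T₁) with C_p = 5R/2 = 20.79 J mol⁻¹ K⁻¹.
ΔS = 6.39 × 20.79 × ln(155/268) = -72.7 J/K.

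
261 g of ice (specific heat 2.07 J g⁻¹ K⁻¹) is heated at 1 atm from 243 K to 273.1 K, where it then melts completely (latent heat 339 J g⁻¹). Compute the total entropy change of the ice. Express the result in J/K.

ΔS = 387 J/K

Warming step: ΔS₁ = m c ln(T_tr/T_i) = 261 × 2.07 × ln(273.1/243) = 63.09 J/K.
Phase change: ΔS₂ = +mL/T_tr = 261 × 339 / 273.1 = 324 J/K.
ΔS_total = (63.09) + (324) = 387 J/K.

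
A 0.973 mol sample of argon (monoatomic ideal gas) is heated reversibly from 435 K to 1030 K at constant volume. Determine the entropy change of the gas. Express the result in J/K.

At constant volume, ΔS = nC_V ln(T₂/T₁) with C_V = 3R/2 = 12.47 J mol⁻¹ K⁻¹.
ΔS = 0.973 × 12.47 × ln(1030/435) = 10.5 J/K.

ΔS = 10.5 J/K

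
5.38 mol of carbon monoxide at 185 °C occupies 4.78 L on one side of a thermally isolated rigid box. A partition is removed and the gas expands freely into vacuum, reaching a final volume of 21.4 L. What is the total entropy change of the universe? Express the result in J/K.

ΔS_universe = 67 J/K

For an ideal gas in free expansion Q = 0 and W = 0, so T is unchanged.
Entropy is a state function; using a reversible isothermal path, ΔS_gas = nR ln(V₂/V₁) = 5.38 × 8.314 × ln(21.4/4.78) = 67 J/K.
The insulated surroundings exchange no heat, so ΔS_surr = 0 and ΔS_universe = ΔS_gas.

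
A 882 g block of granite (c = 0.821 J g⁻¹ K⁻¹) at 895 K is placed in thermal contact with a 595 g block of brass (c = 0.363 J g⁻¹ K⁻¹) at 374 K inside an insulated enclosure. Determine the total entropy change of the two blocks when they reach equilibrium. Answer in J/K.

Energy balance: T_f = (m₁c₁T₁ + m₂c₂T₂)/(m₁c₁ + m₂c₂) = 775.3 K.
ΔS₁ = m₁c₁ ln(T_f/T₁) = 724.122 × ln(775.3/895) = -104 J/K.
ΔS₂ = m₂c₂ ln(T_f/T₂) = 215.985 × ln(775.3/374) = 157.5 J/K.
ΔS_total = -104 + 157.5 = 53.5 J/K.

ΔS_total = 53.5 J/K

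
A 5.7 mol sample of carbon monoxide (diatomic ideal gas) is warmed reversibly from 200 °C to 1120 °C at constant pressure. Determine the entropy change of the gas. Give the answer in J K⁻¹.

ΔS = 179 J/K

In kelvin: T₁ = 473.15 K, T₂ = 1393.15 K. At constant pressure, ΔS = nC_p ln(T₂/T₁) with C_p = 7R/2 = 29.1 J mol⁻¹ K⁻¹.
ΔS = 5.7 × 29.1 × ln(1393.15/473.15) = 179 J/K.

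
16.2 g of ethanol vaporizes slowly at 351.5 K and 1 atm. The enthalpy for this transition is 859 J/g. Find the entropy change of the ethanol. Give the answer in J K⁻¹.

Heat absorbed by the substance: Q = mL = 16.2 × 859 = 13915.8 J.
At constant T, ΔS = Q_rev/T = 13915.8 / 351.5 = 39.6 J/K.

ΔS = 39.6 J/K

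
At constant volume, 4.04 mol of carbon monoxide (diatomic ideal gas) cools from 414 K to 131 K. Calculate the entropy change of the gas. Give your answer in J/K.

At constant volume, ΔS = nC_V ln(T₂/T₁) with C_V = 5R/2 = 20.79 J mol⁻¹ K⁻¹.
ΔS = 4.04 × 20.79 × ln(131/414) = -96.6 J/K.

ΔS = -96.6 J/K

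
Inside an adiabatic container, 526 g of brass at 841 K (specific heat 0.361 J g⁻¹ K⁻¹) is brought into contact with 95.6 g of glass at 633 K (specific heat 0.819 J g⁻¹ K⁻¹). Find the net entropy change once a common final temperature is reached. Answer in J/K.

ΔS_total = 2.15 J/K

Energy balance: T_f = (m₁c₁T₁ + m₂c₂T₂)/(m₁c₁ + m₂c₂) = 780.27 K.
ΔS₁ = m₁c₁ ln(T_f/T₁) = 189.886 × ln(780.27/841) = -14.23 J/K.
ΔS₂ = m₂c₂ ln(T_f/T₂) = 78.2964 × ln(780.27/633) = 16.38 J/K.
ΔS_total = -14.23 + 16.38 = 2.15 J/K.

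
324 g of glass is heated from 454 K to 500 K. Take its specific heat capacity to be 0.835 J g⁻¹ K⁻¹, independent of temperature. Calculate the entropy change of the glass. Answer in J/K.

ΔS = 26.1 J/K

ΔS = ∫dQ_rev/T = m c ln(T₂/T₁) = 324 × 0.835 × ln(500/454) = 26.1 J/K.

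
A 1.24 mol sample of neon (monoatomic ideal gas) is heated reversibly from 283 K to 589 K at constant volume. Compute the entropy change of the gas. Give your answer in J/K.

ΔS = 11.3 J/K

At constant volume, ΔS = nC_V ln(T₂/T₁) with C_V = 3R/2 = 12.47 J mol⁻¹ K⁻¹.
ΔS = 1.24 × 12.47 × ln(589/283) = 11.3 J/K.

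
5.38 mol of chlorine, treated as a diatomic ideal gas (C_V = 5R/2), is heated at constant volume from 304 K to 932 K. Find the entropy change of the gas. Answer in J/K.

At constant volume, ΔS = nC_V ln(T₂/T₁) with C_V = 5R/2 = 20.79 J mol⁻¹ K⁻¹.
ΔS = 5.38 × 20.79 × ln(932/304) = 125 J/K.

ΔS = 125 J/K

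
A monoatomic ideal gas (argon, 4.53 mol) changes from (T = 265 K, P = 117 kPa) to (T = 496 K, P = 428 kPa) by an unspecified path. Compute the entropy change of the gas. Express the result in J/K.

ΔS = 10.2 J/K

ΔS = nC_p ln(T₂/T₁) − nR ln(P₂/P₁), with C_p = 5R/2 = 20.79 J mol⁻¹ K⁻¹ for a monoatomic ideal gas.
ΔS = 4.53 × [20.79 × ln(496/265) − 8.314 × ln(428/117)] = 10.2 J/K.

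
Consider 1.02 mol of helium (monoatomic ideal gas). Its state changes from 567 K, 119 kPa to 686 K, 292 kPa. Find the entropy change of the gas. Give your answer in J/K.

ΔS = nC_p ln(T₂/T₁) − nR ln(P₂/P₁), with C_p = 5R/2 = 20.79 J mol⁻¹ K⁻¹ for a monoatomic ideal gas.
ΔS = 1.02 × [20.79 × ln(686/567) − 8.314 × ln(292/119)] = -3.57 J/K.

ΔS = -3.57 J/K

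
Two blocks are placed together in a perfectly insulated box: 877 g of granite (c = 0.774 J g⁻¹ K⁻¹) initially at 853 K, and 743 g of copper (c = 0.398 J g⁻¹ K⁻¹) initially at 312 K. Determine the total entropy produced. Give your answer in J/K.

ΔS_total = 89.1 J/K

Energy balance: T_f = (m₁c₁T₁ + m₂c₂T₂)/(m₁c₁ + m₂c₂) = 688.83 K.
ΔS₁ = m₁c₁ ln(T_f/T₁) = 678.798 × ln(688.83/853) = -145.1 J/K.
ΔS₂ = m₂c₂ ln(T_f/T₂) = 295.714 × ln(688.83/312) = 234.2 J/K.
ΔS_total = -145.1 + 234.2 = 89.1 J/K.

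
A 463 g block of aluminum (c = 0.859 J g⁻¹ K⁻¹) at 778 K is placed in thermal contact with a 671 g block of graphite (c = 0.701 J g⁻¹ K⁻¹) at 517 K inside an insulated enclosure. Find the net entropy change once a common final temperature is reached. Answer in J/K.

Energy balance: T_f = (m₁c₁T₁ + m₂c₂T₂)/(m₁c₁ + m₂c₂) = 636.58 K.
ΔS₁ = m₁c₁ ln(T_f/T₁) = 397.717 × ln(636.58/778) = -79.79 J/K.
ΔS₂ = m₂c₂ ln(T_f/T₂) = 470.371 × ln(636.58/517) = 97.87 J/K.
ΔS_total = -79.79 + 97.87 = 18.1 J/K.

ΔS_total = 18.1 J/K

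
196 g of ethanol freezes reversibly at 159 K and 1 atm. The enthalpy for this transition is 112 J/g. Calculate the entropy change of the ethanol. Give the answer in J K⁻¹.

ΔS = -138 J/K

Heat released by the substance: Q = −mL = −196 × 112 = −21952 J.
At constant T, ΔS = Q_rev/T = −21952 / 159 = -138 J/K.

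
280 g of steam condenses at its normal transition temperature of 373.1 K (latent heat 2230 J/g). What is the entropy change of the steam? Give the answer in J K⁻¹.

Heat released by the substance: Q = −mL = −280 × 2230 = −624400 J.
At constant T, ΔS = Q_rev/T = −624400 / 373.1 = -1670 J/K.

ΔS = -1670 J/K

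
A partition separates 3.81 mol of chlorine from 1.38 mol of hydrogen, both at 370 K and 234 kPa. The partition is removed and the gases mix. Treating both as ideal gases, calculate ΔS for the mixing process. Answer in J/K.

Mole fractions: x_A = 3.81/5.19 = 0.734, x_B = 0.266.
ΔS_mix = −R(n_A ln x_A + n_B ln x_B) = −8.314 × (3.81 ln 0.734 + 1.38 ln 0.266) = 25 J/K.

ΔS_mix = 25 J/K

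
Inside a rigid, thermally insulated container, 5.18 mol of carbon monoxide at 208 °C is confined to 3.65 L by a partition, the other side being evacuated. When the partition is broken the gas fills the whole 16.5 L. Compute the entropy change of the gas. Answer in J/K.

ΔS_gas = 65 J/K

For an ideal gas in free expansion Q = 0 and W = 0, so T is unchanged.
Entropy is a state function; using a reversible isothermal path, ΔS_gas = nR ln(V₂/V₁) = 5.18 × 8.314 × ln(16.5/3.65) = 65 J/K.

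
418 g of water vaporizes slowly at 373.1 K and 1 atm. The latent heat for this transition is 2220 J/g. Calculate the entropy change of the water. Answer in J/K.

ΔS = 2490 J/K

Heat absorbed by the substance: Q = mL = 418 × 2220 = 927960 J.
At constant T, ΔS = Q_rev/T = 927960 / 373.1 = 2490 J/K.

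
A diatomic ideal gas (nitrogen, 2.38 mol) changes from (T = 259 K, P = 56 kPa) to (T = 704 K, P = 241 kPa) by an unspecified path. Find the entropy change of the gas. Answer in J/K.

ΔS = 40.4 J/K

ΔS = nC_p ln(T₂/T₁) − nR ln(P₂/P₁), with C_p = 7R/2 = 29.1 J mol⁻¹ K⁻¹ for a diatomic ideal gas.
ΔS = 2.38 × [29.1 × ln(704/259) − 8.314 × ln(241/56)] = 40.4 J/K.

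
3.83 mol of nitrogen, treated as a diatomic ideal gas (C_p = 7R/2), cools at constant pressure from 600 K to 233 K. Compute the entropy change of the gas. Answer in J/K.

ΔS = -105 J/K

At constant pressure, ΔS = nC_p ln(T₂/T₁) with C_p = 7R/2 = 29.1 J mol⁻¹ K⁻¹.
ΔS = 3.83 × 29.1 × ln(233/600) = -105 J/K.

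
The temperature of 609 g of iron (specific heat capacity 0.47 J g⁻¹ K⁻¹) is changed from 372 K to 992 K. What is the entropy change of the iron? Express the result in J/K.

ΔS = 281 J/K

ΔS = ∫dQ_rev/T = m c ln(T₂/T₁) = 609 × 0.47 × ln(992/372) = 281 J/K.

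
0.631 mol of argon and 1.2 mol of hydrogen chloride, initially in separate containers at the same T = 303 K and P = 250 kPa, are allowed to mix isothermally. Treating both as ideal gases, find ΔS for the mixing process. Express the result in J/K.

Mole fractions: x_A = 0.631/1.83 = 0.345, x_B = 0.655.
ΔS_mix = −R(n_A ln x_A + n_B ln x_B) = −8.314 × (0.631 ln 0.345 + 1.2 ln 0.655) = 9.8 J/K.

ΔS_mix = 9.8 J/K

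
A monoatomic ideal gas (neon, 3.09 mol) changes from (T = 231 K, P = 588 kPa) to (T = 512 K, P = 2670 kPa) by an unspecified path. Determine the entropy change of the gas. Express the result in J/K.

ΔS = 12.2 J/K

ΔS = nC_p ln(T₂/T₁) − nR ln(P₂/P₁), with C_p = 5R/2 = 20.79 J mol⁻¹ K⁻¹ for a monoatomic ideal gas.
ΔS = 3.09 × [20.79 × ln(512/231) − 8.314 × ln(2670/588)] = 12.2 J/K.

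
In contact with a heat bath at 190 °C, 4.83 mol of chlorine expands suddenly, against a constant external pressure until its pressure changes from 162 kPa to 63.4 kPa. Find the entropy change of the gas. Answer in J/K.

ΔS_gas = 37.7 J/K

Entropy is a state function, so ΔS_gas depends only on the end states.
For an isothermal ideal gas ΔS_gas = nR ln(P₁/P₂) = 4.83 × 8.314 × ln(162/63.4) = 37.7 J/K.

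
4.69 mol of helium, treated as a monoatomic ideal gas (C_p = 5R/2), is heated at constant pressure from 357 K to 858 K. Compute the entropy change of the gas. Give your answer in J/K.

At constant pressure, ΔS = nC_p ln(T₂/T₁) with C_p = 5R/2 = 20.79 J mol⁻¹ K⁻¹.
ΔS = 4.69 × 20.79 × ln(858/357) = 85.5 J/K.

ΔS = 85.5 J/K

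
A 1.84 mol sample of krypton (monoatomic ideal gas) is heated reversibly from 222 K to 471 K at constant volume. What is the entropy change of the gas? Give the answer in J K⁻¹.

ΔS = 17.3 J/K

At constant volume, ΔS = nC_V ln(T₂/T₁) with C_V = 3R/2 = 12.47 J mol⁻¹ K⁻¹.
ΔS = 1.84 × 12.47 × ln(471/222) = 17.3 J/K.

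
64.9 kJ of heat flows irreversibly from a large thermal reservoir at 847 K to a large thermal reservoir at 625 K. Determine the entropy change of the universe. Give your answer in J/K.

ΔS_hot = −Q/T_H = −64900/847 = -76.62 J/K and ΔS_cold = +Q/T_C = 64900/625 = 103.8 J/K.
ΔS_total = -76.62 + 103.8 = 27.2 J/K, positive as the second law requires.

ΔS_total = 27.2 J/K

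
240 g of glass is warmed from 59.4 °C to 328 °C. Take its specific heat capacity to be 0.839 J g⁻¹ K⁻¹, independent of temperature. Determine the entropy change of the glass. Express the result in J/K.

ΔS = 119 J/K

In kelvin: T₁ = 332.55 K, T₂ = 601.15 K. ΔS = ∫dQ_rev/T = m c ln(T₂/T₁) = 240 × 0.839 × ln(601.15/332.55) = 119 J/K.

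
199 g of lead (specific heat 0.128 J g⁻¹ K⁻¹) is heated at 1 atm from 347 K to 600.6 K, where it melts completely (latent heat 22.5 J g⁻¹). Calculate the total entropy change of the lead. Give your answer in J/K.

ΔS = 21.4 J/K

Warming step: ΔS₁ = m c ln(T_tr/T_i) = 199 × 0.128 × ln(600.6/347) = 13.97 J/K.
Phase change: ΔS₂ = +mL/T_tr = 199 × 22.5 / 600.6 = 7.455 J/K.
ΔS_total = (13.97) + (7.455) = 21.4 J/K.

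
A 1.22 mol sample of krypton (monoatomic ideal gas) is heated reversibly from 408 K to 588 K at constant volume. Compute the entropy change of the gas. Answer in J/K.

At constant volume, ΔS = nC_V ln(T₂/T₁) with C_V = 3R/2 = 12.47 J mol⁻¹ K⁻¹.
ΔS = 1.22 × 12.47 × ln(588/408) = 5.56 J/K.

ΔS = 5.56 J/K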